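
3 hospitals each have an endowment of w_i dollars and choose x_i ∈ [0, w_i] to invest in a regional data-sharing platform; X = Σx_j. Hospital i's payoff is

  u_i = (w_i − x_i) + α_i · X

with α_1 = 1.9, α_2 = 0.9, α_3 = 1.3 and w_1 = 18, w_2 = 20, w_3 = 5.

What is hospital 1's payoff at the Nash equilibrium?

∂u_i/∂x_i = α_i − 1, so hospital i contributes w_i if α_i > 1, else 0.
α_i > 1 for i ∈ {1, 3}; NE contributions (18, 0, 5), X = 23.
u_1 = (18 − 18) + 1.9·23 = 43.7.

43.7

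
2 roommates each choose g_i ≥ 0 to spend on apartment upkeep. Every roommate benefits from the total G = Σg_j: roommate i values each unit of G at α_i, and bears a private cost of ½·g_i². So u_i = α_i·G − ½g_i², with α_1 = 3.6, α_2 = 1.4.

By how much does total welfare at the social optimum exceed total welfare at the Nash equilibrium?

7.46

Roommate i's FOC: ∂u_i/∂g_i = α_i − g_i = 0, so g_i* = α_i.
NE contributions = (3.6, 1.4); G = 5.
W^NE = (Σα)·G − ½Σα_i² = 5² − ½·14.92 = 17.54.
Planner sets g_i = Σα_j = 5 for every i, so G^SO = 2·5 = 10.
W^SO = (Σα)·G^SO − ½·2·(Σα)² = (2/2)·5² = 25.
Deadweight loss = W^SO − W^NE = 7.46.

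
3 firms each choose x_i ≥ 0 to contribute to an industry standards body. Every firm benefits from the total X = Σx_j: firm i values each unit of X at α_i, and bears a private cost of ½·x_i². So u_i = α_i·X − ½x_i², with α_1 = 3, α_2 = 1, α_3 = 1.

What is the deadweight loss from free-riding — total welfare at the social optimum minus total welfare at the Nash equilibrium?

Firm i's FOC: ∂u_i/∂x_i = α_i − x_i = 0, so x_i* = α_i.
NE contributions = (3, 1, 1); X = 5.
W^NE = (Σα)·X − ½Σα_i² = 5² − ½·11 = 19.5.
Planner sets x_i = Σα_j = 5 for every i, so X^SO = 3·5 = 15.
W^SO = (Σα)·X^SO − ½·3·(Σα)² = (3/2)·5² = 37.5.
Deadweight loss = W^SO − W^NE = 18.

18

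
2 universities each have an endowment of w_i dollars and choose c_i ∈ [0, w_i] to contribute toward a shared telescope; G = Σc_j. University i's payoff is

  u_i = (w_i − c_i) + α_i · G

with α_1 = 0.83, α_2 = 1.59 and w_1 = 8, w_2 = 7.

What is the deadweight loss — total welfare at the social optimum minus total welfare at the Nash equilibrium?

∂u_i/∂c_i = α_i − 1, so university i contributes w_i if α_i > 1, else 0.
α_i > 1 for i ∈ {2}; NE contributions (0, 7), G = 7.
W^NE = Σw_i − G^NE + (Σα_i)·G^NE = 15 + 1.42·7 = 24.94.
Planner: ∂(Σu_j)/∂c_i = Σα_j − 1 = 1.42 > 0, so everyone contributes w_i; G^SO = 15, W^SO = 15 + 1.42·15 = 36.3.
Deadweight loss = 11.36.

11.36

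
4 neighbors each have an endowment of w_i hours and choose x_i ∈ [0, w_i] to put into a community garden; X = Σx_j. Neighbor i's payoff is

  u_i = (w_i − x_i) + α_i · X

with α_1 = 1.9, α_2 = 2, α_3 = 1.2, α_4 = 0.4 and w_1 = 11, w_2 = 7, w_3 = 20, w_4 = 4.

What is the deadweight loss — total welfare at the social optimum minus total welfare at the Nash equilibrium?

∂u_i/∂x_i = α_i − 1, so neighbor i contributes w_i if α_i > 1, else 0.
α_i > 1 for i ∈ {1, 2, 3}; NE contributions (11, 7, 20, 0), X = 38.
W^NE = Σw_i − X^NE + (Σα_i)·X^NE = 42 + 4.5·38 = 213.
Planner: ∂(Σu_j)/∂x_i = Σα_j − 1 = 4.5 > 0, so everyone contributes w_i; X^SO = 42, W^SO = 42 + 4.5·42 = 231.
Deadweight loss = 18.

18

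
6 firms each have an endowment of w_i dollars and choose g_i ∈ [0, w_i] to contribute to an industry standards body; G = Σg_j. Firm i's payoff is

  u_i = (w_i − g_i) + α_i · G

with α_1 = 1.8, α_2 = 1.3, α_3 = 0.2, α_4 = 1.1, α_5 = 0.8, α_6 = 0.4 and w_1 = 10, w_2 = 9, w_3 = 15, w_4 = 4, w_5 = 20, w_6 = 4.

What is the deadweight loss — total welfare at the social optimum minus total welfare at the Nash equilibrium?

179.4

∂u_i/∂g_i = α_i − 1, so firm i contributes w_i if α_i > 1, else 0.
α_i > 1 for i ∈ {1, 2, 4}; NE contributions (10, 9, 0, 4, 0, 0), G = 23.
W^NE = Σw_i − G^NE + (Σα_i)·G^NE = 62 + 4.6·23 = 167.8.
Planner: ∂(Σu_j)/∂g_i = Σα_j − 1 = 4.6 > 0, so everyone contributes w_i; G^SO = 62, W^SO = 62 + 4.6·62 = 347.2.
Deadweight loss = 179.4.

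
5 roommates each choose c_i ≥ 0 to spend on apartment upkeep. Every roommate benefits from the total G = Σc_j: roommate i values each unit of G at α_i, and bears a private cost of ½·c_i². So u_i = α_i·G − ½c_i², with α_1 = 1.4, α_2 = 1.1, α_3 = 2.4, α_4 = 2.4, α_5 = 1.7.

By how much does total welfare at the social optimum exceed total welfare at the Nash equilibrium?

130.29

Roommate i's FOC: ∂u_i/∂c_i = α_i − c_i = 0, so c_i* = α_i.
NE contributions = (1.4, 1.1, 2.4, 2.4, 1.7); G = 9.
W^NE = (Σα)·G − ½Σα_i² = 9² − ½·17.58 = 72.21.
Planner sets c_i = Σα_j = 9 for every i, so G^SO = 5·9 = 45.
W^SO = (Σα)·G^SO − ½·5·(Σα)² = (5/2)·9² = 202.5.
Deadweight loss = W^SO − W^NE = 130.29.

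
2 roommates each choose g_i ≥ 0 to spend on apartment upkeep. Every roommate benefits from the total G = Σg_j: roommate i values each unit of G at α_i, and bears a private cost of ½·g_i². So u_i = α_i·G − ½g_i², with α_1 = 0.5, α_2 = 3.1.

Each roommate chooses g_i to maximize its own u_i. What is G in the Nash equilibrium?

3.6

Roommate i's FOC: ∂u_i/∂g_i = α_i − g_i = 0, so g_i* = α_i.
NE contributions = (0.5, 3.1); G = 3.6.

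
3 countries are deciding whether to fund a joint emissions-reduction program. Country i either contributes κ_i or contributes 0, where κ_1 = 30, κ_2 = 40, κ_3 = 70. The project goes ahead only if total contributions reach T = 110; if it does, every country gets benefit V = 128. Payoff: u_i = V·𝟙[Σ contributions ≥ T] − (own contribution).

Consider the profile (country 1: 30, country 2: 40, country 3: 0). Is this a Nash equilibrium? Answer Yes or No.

No

Total = 70 < 110: not provided.
Country 1 (pledges 30, payoff -30): dropping to 0 → total 40, payoff 0. Profitable deviation.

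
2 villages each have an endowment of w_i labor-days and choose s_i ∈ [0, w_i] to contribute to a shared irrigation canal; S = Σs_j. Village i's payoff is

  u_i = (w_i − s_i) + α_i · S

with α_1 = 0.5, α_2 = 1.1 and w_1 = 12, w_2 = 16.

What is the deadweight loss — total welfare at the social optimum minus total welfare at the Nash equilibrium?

∂u_i/∂s_i = α_i − 1, so village i contributes w_i if α_i > 1, else 0.
α_i > 1 for i ∈ {2}; NE contributions (0, 16), S = 16.
W^NE = Σw_i − S^NE + (Σα_i)·S^NE = 28 + 0.6·16 = 37.6.
Planner: ∂(Σu_j)/∂s_i = Σα_j − 1 = 0.6 > 0, so everyone contributes w_i; S^SO = 28, W^SO = 28 + 0.6·28 = 44.8.
Deadweight loss = 7.2.

7.2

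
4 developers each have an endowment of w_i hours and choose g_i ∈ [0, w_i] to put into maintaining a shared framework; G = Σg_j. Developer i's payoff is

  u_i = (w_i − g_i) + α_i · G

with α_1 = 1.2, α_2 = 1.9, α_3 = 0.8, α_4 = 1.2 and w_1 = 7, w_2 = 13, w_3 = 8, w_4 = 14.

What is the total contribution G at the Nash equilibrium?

34

∂u_i/∂g_i = α_i − 1, so developer i contributes w_i if α_i > 1, else 0.
α_i > 1 for i ∈ {1, 2, 4}; NE contributions (7, 13, 0, 14), G = 34.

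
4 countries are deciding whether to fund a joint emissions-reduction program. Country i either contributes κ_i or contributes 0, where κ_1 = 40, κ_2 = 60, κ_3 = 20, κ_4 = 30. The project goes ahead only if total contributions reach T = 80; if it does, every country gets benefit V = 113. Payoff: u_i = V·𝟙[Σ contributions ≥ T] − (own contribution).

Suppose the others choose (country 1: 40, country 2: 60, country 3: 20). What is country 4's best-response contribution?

0

Others' total = 120 ≥ 80; contributing adds cost 30 for no extra benefit.
Best response: 0.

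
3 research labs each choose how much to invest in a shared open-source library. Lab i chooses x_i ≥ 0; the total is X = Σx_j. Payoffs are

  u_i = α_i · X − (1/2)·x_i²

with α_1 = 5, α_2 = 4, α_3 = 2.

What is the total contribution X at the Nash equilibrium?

11

Lab i's FOC: ∂u_i/∂x_i = α_i − x_i = 0, so x_i* = α_i.
NE contributions = (5, 4, 2); X = 11.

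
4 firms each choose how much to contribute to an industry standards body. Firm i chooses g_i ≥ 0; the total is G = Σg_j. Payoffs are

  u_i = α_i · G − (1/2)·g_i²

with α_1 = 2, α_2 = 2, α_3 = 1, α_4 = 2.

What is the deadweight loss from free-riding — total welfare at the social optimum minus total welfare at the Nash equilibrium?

Firm i's FOC: ∂u_i/∂g_i = α_i − g_i = 0, so g_i* = α_i.
NE contributions = (2, 2, 1, 2); G = 7.
W^NE = (Σα)·G − ½Σα_i² = 7² − ½·13 = 42.5.
Planner sets g_i = Σα_j = 7 for every i, so G^SO = 4·7 = 28.
W^SO = (Σα)·G^SO − ½·4·(Σα)² = (4/2)·7² = 98.
Deadweight loss = W^SO − W^NE = 55.5.

55.5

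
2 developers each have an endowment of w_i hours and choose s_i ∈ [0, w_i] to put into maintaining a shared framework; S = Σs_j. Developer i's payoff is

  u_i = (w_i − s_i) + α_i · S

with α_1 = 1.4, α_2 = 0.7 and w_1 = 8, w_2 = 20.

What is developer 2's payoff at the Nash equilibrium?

∂u_i/∂s_i = α_i − 1, so developer i contributes w_i if α_i > 1, else 0.
α_i > 1 for i ∈ {1}; NE contributions (8, 0), S = 8.
u_2 = (20 − 0) + 0.7·8 = 25.6.

25.6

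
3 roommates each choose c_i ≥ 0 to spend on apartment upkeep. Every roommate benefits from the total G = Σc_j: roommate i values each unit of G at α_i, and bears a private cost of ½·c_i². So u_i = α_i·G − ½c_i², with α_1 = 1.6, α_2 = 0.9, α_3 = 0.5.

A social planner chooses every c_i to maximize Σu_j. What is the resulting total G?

Planner FOC: ∂(Σu_j)/∂c_i = (Σα_j) − c_i = 0, so c_i^SO = Σα_j = 3 for every i; G^SO = 9.

9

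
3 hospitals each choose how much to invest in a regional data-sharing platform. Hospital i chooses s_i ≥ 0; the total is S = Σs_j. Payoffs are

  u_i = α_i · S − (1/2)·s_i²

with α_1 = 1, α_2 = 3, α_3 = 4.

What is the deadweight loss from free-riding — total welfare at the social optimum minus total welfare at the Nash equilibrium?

Hospital i's FOC: ∂u_i/∂s_i = α_i − s_i = 0, so s_i* = α_i.
NE contributions = (1, 3, 4); S = 8.
W^NE = (Σα)·S − ½Σα_i² = 8² − ½·26 = 51.
Planner sets s_i = Σα_j = 8 for every i, so S^SO = 3·8 = 24.
W^SO = (Σα)·S^SO − ½·3·(Σα)² = (3/2)·8² = 96.
Deadweight loss = W^SO − W^NE = 45.

45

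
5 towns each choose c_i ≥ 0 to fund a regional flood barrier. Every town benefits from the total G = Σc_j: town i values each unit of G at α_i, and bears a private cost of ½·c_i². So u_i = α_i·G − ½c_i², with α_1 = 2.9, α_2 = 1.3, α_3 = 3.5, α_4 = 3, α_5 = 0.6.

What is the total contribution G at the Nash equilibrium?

11.3

Town i's FOC: ∂u_i/∂c_i = α_i − c_i = 0, so c_i* = α_i.
NE contributions = (2.9, 1.3, 3.5, 3, 0.6); G = 11.3.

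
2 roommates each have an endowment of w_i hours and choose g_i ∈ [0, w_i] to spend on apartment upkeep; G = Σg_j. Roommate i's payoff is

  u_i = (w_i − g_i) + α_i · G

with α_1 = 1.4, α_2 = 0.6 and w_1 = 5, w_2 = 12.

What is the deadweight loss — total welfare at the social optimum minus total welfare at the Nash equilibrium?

∂u_i/∂g_i = α_i − 1, so roommate i contributes w_i if α_i > 1, else 0.
α_i > 1 for i ∈ {1}; NE contributions (5, 0), G = 5.
W^NE = Σw_i − G^NE + (Σα_i)·G^NE = 17 + 1·5 = 22.
Planner: ∂(Σu_j)/∂g_i = Σα_j − 1 = 1 > 0, so everyone contributes w_i; G^SO = 17, W^SO = 17 + 1·17 = 34.
Deadweight loss = 12.

12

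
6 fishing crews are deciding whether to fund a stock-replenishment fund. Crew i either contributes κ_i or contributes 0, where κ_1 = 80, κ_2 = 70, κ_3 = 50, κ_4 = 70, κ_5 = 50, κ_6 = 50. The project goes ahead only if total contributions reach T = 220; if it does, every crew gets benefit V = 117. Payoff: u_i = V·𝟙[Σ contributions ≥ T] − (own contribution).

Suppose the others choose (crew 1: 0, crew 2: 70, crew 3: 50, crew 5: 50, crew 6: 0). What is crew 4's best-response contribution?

70

Others' total = 170. Contributing 70 brings total to 240 ≥ 220: gain V − κ_4 = 47.
Best response: 70.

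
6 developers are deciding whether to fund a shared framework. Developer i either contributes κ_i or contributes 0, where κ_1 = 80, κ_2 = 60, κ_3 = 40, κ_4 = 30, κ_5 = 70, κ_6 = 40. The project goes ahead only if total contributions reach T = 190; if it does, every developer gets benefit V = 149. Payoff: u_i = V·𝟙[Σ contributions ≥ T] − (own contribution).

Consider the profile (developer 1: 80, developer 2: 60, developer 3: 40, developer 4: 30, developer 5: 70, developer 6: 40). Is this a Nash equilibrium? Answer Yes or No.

No

Total = 320 ≥ 190: provided.
Developer 1 (pledges 80, payoff 69): dropping to 0 → total 240, payoff 149. Profitable deviation.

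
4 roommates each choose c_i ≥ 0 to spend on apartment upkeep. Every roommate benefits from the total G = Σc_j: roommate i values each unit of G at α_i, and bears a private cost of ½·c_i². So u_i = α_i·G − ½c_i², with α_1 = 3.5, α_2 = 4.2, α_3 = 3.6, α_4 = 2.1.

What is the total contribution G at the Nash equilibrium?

Roommate i's FOC: ∂u_i/∂c_i = α_i − c_i = 0, so c_i* = α_i.
NE contributions = (3.5, 4.2, 3.6, 2.1); G = 13.4.

13.4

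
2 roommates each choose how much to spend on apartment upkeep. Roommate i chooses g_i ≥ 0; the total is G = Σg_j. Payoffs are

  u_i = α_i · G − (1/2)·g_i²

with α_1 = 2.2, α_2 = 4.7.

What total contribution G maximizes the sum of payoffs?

Planner FOC: ∂(Σu_j)/∂g_i = (Σα_j) − g_i = 0, so g_i^SO = Σα_j = 6.9 for every i; G^SO = 13.8.

13.8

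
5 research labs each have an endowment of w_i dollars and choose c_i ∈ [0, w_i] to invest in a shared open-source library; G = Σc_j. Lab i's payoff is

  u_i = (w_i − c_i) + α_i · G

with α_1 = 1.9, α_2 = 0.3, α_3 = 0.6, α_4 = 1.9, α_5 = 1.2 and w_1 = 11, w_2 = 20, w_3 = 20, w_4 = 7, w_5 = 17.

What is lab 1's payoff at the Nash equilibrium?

∂u_i/∂c_i = α_i − 1, so lab i contributes w_i if α_i > 1, else 0.
α_i > 1 for i ∈ {1, 4, 5}; NE contributions (11, 0, 0, 7, 17), G = 35.
u_1 = (11 − 11) + 1.9·35 = 66.5.

66.5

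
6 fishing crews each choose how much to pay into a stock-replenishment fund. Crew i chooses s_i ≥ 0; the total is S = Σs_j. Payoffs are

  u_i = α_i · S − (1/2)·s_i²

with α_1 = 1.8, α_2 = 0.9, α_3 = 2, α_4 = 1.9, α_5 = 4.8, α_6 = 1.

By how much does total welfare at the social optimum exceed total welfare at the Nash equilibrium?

Crew i's FOC: ∂u_i/∂s_i = α_i − s_i = 0, so s_i* = α_i.
NE contributions = (1.8, 0.9, 2, 1.9, 4.8, 1); S = 12.4.
W^NE = (Σα)·S − ½Σα_i² = 12.4² − ½·35.7 = 135.91.
Planner sets s_i = Σα_j = 12.4 for every i, so S^SO = 6·12.4 = 74.4.
W^SO = (Σα)·S^SO − ½·6·(Σα)² = (6/2)·12.4² = 461.28.
Deadweight loss = W^SO − W^NE = 325.37.

325.37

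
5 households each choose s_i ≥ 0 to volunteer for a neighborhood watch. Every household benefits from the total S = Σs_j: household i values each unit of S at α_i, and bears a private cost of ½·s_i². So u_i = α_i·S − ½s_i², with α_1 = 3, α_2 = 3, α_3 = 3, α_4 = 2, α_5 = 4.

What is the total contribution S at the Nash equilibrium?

15

Household i's FOC: ∂u_i/∂s_i = α_i − s_i = 0, so s_i* = α_i.
NE contributions = (3, 3, 3, 2, 4); S = 15.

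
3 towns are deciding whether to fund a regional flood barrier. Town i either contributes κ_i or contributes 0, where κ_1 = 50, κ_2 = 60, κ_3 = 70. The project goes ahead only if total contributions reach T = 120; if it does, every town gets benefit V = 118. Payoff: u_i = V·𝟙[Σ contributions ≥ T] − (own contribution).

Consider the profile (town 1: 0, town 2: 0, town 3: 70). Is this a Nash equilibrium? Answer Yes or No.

Total = 70 < 120: not provided.
Town 1 (pledges 0, payoff 0): pledging 50 → total 120, payoff 68. Profitable deviation.

No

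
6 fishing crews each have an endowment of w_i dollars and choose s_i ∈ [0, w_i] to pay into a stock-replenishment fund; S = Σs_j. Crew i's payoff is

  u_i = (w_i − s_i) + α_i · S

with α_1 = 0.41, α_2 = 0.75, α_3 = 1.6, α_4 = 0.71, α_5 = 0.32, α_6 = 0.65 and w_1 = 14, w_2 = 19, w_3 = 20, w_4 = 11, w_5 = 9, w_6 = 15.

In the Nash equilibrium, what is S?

∂u_i/∂s_i = α_i − 1, so crew i contributes w_i if α_i > 1, else 0.
α_i > 1 for i ∈ {3}; NE contributions (0, 0, 20, 0, 0, 0), S = 20.

20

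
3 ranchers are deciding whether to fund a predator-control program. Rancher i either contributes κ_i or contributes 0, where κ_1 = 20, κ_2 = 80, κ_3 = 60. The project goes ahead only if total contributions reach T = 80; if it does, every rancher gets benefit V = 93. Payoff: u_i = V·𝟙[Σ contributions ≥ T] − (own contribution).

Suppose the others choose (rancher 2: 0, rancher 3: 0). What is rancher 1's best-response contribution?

0

Others' total = 0. Even contributing 20 gives 20 < 80: no benefit either way.
Best response: 0.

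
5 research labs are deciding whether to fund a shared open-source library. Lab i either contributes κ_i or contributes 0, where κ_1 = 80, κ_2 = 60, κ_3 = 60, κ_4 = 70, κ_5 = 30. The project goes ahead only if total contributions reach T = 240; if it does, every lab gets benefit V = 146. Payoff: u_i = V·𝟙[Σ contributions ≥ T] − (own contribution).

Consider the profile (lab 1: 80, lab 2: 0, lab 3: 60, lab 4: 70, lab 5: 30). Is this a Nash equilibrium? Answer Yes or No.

Total = 240 ≥ 240: provided.
Lab 1 (pledges 80, payoff 66): dropping to 0 → total 160, payoff 0. No gain.
Lab 2 (pledges 0, payoff 146): pledging 60 → total 300, payoff 86. No gain.
Lab 3 (pledges 60, payoff 86): dropping to 0 → total 180, payoff 0. No gain.
Lab 4 (pledges 70, payoff 76): dropping to 0 → total 170, payoff 0. No gain.
Lab 5 (pledges 30, payoff 116): dropping to 0 → total 210, payoff 0. No gain.

Yes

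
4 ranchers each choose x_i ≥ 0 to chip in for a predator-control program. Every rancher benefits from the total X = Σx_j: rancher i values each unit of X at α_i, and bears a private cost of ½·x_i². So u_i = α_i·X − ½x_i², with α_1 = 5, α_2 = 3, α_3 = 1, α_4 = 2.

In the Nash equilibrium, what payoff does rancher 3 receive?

Rancher i's FOC: ∂u_i/∂x_i = α_i − x_i = 0, so x_i* = α_i.
NE contributions = (5, 3, 1, 2); X = 11.
u_3 = α_3·X − ½·(x_3)² = 1·11 − ½·1² = 10.5.

10.5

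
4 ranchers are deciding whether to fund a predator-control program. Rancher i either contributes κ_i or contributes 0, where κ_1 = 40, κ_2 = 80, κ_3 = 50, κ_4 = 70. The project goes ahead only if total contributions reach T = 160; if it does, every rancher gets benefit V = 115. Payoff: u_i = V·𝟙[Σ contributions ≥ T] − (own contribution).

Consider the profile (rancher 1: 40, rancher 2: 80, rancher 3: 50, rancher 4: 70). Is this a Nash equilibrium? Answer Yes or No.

Total = 240 ≥ 160: provided.
Rancher 1 (pledges 40, payoff 75): dropping to 0 → total 200, payoff 115. Profitable deviation.

No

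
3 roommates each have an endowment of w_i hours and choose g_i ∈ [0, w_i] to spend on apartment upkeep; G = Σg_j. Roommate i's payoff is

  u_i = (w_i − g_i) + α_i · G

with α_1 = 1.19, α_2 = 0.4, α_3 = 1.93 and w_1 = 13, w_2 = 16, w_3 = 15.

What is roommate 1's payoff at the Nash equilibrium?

33.32

∂u_i/∂g_i = α_i − 1, so roommate i contributes w_i if α_i > 1, else 0.
α_i > 1 for i ∈ {1, 3}; NE contributions (13, 0, 15), G = 28.
u_1 = (13 − 13) + 1.19·28 = 33.32.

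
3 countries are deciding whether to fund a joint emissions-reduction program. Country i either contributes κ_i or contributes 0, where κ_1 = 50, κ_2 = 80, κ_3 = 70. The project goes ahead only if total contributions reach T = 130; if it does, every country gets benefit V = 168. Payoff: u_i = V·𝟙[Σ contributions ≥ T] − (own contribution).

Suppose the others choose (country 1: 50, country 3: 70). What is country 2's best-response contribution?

Others' total = 120. Contributing 80 brings total to 200 ≥ 130: gain V − κ_2 = 88.
Best response: 80.

80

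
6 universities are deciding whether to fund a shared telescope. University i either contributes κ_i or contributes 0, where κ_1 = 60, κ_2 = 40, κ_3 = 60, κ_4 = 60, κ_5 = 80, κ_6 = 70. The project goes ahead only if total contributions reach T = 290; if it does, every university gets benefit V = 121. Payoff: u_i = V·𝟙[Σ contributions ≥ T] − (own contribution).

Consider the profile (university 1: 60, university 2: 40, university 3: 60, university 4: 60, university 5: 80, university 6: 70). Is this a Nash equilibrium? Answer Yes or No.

No

Total = 370 ≥ 290: provided.
University 1 (pledges 60, payoff 61): dropping to 0 → total 310, payoff 121. Profitable deviation.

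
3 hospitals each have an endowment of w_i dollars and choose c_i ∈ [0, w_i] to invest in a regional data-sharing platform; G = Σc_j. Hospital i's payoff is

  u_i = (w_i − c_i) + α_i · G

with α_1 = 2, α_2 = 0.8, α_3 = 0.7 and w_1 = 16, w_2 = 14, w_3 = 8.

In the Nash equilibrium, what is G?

∂u_i/∂c_i = α_i − 1, so hospital i contributes w_i if α_i > 1, else 0.
α_i > 1 for i ∈ {1}; NE contributions (16, 0, 0), G = 16.

16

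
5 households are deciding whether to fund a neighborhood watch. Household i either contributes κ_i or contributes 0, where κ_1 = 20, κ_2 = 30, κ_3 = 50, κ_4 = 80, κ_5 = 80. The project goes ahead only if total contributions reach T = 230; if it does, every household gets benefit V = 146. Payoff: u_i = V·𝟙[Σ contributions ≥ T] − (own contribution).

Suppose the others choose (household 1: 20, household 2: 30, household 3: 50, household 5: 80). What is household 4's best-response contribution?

80

Others' total = 180. Contributing 80 brings total to 260 ≥ 230: gain V − κ_4 = 66.
Best response: 80.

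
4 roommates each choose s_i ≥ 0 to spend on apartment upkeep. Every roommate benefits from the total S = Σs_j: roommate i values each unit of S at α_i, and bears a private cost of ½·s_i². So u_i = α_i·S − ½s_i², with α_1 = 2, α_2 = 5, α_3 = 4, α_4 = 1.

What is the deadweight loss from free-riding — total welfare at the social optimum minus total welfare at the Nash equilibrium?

167

Roommate i's FOC: ∂u_i/∂s_i = α_i − s_i = 0, so s_i* = α_i.
NE contributions = (2, 5, 4, 1); S = 12.
W^NE = (Σα)·S − ½Σα_i² = 12² − ½·46 = 121.
Planner sets s_i = Σα_j = 12 for every i, so S^SO = 4·12 = 48.
W^SO = (Σα)·S^SO − ½·4·(Σα)² = (4/2)·12² = 288.
Deadweight loss = W^SO − W^NE = 167.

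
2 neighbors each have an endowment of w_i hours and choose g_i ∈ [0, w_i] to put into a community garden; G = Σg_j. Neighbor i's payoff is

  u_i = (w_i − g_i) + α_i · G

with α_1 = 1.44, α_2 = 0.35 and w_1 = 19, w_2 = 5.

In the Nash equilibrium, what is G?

∂u_i/∂g_i = α_i − 1, so neighbor i contributes w_i if α_i > 1, else 0.
α_i > 1 for i ∈ {1}; NE contributions (19, 0), G = 19.

19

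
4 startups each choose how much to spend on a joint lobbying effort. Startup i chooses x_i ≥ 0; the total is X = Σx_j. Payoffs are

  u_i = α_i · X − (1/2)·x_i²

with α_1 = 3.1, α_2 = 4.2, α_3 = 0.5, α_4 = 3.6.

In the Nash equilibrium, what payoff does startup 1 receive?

Startup i's FOC: ∂u_i/∂x_i = α_i − x_i = 0, so x_i* = α_i.
NE contributions = (3.1, 4.2, 0.5, 3.6); X = 11.4.
u_1 = α_1·X − ½·(x_1)² = 3.1·11.4 − ½·3.1² = 30.535.

30.535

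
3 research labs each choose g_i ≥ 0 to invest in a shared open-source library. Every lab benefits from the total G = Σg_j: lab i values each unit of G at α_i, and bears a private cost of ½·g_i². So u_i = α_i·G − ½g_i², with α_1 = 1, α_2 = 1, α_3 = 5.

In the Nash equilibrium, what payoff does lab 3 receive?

22.5

Lab i's FOC: ∂u_i/∂g_i = α_i − g_i = 0, so g_i* = α_i.
NE contributions = (1, 1, 5); G = 7.
u_3 = α_3·G − ½·(g_3)² = 5·7 − ½·5² = 22.5.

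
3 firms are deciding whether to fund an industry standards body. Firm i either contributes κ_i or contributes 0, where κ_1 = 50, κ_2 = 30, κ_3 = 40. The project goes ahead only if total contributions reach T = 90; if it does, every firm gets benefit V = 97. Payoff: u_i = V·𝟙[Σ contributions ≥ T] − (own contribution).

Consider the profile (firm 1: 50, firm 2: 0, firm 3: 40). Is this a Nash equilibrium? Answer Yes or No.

Total = 90 ≥ 90: provided.
Firm 1 (pledges 50, payoff 47): dropping to 0 → total 40, payoff 0. No gain.
Firm 2 (pledges 0, payoff 97): pledging 30 → total 120, payoff 67. No gain.
Firm 3 (pledges 40, payoff 57): dropping to 0 → total 50, payoff 0. No gain.

Yes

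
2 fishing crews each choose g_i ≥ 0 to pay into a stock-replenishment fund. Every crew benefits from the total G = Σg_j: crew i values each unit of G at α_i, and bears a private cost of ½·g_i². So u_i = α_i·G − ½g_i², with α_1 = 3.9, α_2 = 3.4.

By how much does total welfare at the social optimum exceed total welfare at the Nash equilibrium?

Crew i's FOC: ∂u_i/∂g_i = α_i − g_i = 0, so g_i* = α_i.
NE contributions = (3.9, 3.4); G = 7.3.
W^NE = (Σα)·G − ½Σα_i² = 7.3² − ½·26.77 = 39.905.
Planner sets g_i = Σα_j = 7.3 for every i, so G^SO = 2·7.3 = 14.6.
W^SO = (Σα)·G^SO − ½·2·(Σα)² = (2/2)·7.3² = 53.29.
Deadweight loss = W^SO − W^NE = 13.385.

13.385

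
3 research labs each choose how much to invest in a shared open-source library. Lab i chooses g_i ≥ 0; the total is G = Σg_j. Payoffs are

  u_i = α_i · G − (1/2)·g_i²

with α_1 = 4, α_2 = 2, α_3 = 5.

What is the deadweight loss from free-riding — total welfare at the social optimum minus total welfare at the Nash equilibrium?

Lab i's FOC: ∂u_i/∂g_i = α_i − g_i = 0, so g_i* = α_i.
NE contributions = (4, 2, 5); G = 11.
W^NE = (Σα)·G − ½Σα_i² = 11² − ½·45 = 98.5.
Planner sets g_i = Σα_j = 11 for every i, so G^SO = 3·11 = 33.
W^SO = (Σα)·G^SO − ½·3·(Σα)² = (3/2)·11² = 181.5.
Deadweight loss = W^SO − W^NE = 83.

83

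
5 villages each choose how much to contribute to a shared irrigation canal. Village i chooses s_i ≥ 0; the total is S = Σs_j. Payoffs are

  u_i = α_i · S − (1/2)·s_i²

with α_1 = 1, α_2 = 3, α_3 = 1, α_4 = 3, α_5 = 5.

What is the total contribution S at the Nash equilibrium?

13

Village i's FOC: ∂u_i/∂s_i = α_i − s_i = 0, so s_i* = α_i.
NE contributions = (1, 3, 1, 3, 5); S = 13.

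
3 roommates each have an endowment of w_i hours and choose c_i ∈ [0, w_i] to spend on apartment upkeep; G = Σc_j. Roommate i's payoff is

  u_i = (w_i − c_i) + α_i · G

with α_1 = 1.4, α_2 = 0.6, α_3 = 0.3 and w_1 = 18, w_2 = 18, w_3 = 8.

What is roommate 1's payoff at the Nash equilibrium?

∂u_i/∂c_i = α_i − 1, so roommate i contributes w_i if α_i > 1, else 0.
α_i > 1 for i ∈ {1}; NE contributions (18, 0, 0), G = 18.
u_1 = (18 − 18) + 1.4·18 = 25.2.

25.2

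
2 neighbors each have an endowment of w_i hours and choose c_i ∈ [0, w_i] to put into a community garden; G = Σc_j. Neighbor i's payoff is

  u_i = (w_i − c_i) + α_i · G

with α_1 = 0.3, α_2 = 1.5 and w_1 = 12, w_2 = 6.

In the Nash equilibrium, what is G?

6

∂u_i/∂c_i = α_i − 1, so neighbor i contributes w_i if α_i > 1, else 0.
α_i > 1 for i ∈ {2}; NE contributions (0, 6), G = 6.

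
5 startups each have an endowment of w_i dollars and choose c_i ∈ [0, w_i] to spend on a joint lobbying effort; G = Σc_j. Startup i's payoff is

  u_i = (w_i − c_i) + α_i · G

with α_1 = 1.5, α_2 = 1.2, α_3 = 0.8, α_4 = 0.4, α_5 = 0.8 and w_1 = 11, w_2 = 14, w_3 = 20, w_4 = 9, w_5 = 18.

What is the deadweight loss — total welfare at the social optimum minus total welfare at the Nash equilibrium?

∂u_i/∂c_i = α_i − 1, so startup i contributes w_i if α_i > 1, else 0.
α_i > 1 for i ∈ {1, 2}; NE contributions (11, 14, 0, 0, 0), G = 25.
W^NE = Σw_i − G^NE + (Σα_i)·G^NE = 72 + 3.7·25 = 164.5.
Planner: ∂(Σu_j)/∂c_i = Σα_j − 1 = 3.7 > 0, so everyone contributes w_i; G^SO = 72, W^SO = 72 + 3.7·72 = 338.4.
Deadweight loss = 173.9.

173.9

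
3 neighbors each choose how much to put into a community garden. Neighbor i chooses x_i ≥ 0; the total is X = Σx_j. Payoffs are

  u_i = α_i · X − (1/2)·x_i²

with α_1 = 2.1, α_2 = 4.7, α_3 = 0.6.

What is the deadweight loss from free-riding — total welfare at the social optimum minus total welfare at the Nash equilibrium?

Neighbor i's FOC: ∂u_i/∂x_i = α_i − x_i = 0, so x_i* = α_i.
NE contributions = (2.1, 4.7, 0.6); X = 7.4.
W^NE = (Σα)·X − ½Σα_i² = 7.4² − ½·26.86 = 41.33.
Planner sets x_i = Σα_j = 7.4 for every i, so X^SO = 3·7.4 = 22.2.
W^SO = (Σα)·X^SO − ½·3·(Σα)² = (3/2)·7.4² = 82.14.
Deadweight loss = W^SO − W^NE = 40.81.

40.81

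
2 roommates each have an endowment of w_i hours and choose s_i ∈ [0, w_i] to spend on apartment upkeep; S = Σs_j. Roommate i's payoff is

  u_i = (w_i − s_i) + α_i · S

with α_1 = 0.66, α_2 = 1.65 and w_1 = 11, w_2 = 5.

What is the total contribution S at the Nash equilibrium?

∂u_i/∂s_i = α_i − 1, so roommate i contributes w_i if α_i > 1, else 0.
α_i > 1 for i ∈ {2}; NE contributions (0, 5), S = 5.

5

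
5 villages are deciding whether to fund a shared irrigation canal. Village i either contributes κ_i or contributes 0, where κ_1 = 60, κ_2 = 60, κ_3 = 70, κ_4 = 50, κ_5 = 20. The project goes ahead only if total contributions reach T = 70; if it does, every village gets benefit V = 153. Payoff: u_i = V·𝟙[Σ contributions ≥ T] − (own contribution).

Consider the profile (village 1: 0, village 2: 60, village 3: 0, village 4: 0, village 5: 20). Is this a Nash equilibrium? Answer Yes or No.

Total = 80 ≥ 70: provided.
Village 1 (pledges 0, payoff 153): pledging 60 → total 140, payoff 93. No gain.
Village 2 (pledges 60, payoff 93): dropping to 0 → total 20, payoff 0. No gain.
Village 3 (pledges 0, payoff 153): pledging 70 → total 150, payoff 83. No gain.
Village 4 (pledges 0, payoff 153): pledging 50 → total 130, payoff 103. No gain.
Village 5 (pledges 20, payoff 133): dropping to 0 → total 60, payoff 0. No gain.

Yes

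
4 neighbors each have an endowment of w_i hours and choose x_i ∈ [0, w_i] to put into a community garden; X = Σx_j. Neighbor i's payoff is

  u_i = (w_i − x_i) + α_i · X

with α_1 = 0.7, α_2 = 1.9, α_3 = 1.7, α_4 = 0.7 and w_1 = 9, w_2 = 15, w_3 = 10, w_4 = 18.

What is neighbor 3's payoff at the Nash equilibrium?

42.5

∂u_i/∂x_i = α_i − 1, so neighbor i contributes w_i if α_i > 1, else 0.
α_i > 1 for i ∈ {2, 3}; NE contributions (0, 15, 10, 0), X = 25.
u_3 = (10 − 10) + 1.7·25 = 42.5.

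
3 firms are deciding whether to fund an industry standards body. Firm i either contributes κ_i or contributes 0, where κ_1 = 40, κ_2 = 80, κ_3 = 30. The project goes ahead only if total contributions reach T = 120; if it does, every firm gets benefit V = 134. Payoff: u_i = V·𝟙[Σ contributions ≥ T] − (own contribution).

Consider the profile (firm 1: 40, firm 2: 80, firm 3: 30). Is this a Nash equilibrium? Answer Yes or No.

Total = 150 ≥ 120: provided.
Firm 1 (pledges 40, payoff 94): dropping to 0 → total 110, payoff 0. No gain.
Firm 2 (pledges 80, payoff 54): dropping to 0 → total 70, payoff 0. No gain.
Firm 3 (pledges 30, payoff 104): dropping to 0 → total 120, payoff 134. Profitable deviation.

No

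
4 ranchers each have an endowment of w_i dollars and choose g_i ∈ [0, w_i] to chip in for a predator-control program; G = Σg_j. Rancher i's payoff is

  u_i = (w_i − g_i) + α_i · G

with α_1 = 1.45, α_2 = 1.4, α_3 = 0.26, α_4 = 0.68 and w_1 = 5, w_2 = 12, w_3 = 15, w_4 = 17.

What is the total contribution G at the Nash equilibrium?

17

∂u_i/∂g_i = α_i − 1, so rancher i contributes w_i if α_i > 1, else 0.
α_i > 1 for i ∈ {1, 2}; NE contributions (5, 12, 0, 0), G = 17.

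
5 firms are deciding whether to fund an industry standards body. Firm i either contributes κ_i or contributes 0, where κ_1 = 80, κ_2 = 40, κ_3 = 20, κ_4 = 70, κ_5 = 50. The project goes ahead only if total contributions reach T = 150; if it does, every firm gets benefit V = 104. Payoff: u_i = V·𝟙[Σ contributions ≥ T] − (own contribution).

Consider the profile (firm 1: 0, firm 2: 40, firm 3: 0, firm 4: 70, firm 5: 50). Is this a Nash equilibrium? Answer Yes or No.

Total = 160 ≥ 150: provided.
Firm 1 (pledges 0, payoff 104): pledging 80 → total 240, payoff 24. No gain.
Firm 2 (pledges 40, payoff 64): dropping to 0 → total 120, payoff 0. No gain.
Firm 3 (pledges 0, payoff 104): pledging 20 → total 180, payoff 84. No gain.
Firm 4 (pledges 70, payoff 34): dropping to 0 → total 90, payoff 0. No gain.
Firm 5 (pledges 50, payoff 54): dropping to 0 → total 110, payoff 0. No gain.

Yes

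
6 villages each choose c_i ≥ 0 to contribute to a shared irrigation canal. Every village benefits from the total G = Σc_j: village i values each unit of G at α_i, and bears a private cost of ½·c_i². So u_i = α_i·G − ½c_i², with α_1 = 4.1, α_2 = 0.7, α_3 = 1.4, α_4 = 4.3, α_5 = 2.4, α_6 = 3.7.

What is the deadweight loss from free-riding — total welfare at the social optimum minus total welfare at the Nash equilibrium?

Village i's FOC: ∂u_i/∂c_i = α_i − c_i = 0, so c_i* = α_i.
NE contributions = (4.1, 0.7, 1.4, 4.3, 2.4, 3.7); G = 16.6.
W^NE = (Σα)·G − ½Σα_i² = 16.6² − ½·57.2 = 246.96.
Planner sets c_i = Σα_j = 16.6 for every i, so G^SO = 6·16.6 = 99.6.
W^SO = (Σα)·G^SO − ½·6·(Σα)² = (6/2)·16.6² = 826.68.
Deadweight loss = W^SO − W^NE = 579.72.

579.72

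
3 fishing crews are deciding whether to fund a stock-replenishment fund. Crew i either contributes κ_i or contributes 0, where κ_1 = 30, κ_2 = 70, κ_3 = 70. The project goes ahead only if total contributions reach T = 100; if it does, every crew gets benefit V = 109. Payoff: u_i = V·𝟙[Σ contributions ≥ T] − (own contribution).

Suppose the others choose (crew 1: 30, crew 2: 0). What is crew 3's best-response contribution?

70

Others' total = 30. Contributing 70 brings total to 100 ≥ 100: gain V − κ_3 = 39.
Best response: 70.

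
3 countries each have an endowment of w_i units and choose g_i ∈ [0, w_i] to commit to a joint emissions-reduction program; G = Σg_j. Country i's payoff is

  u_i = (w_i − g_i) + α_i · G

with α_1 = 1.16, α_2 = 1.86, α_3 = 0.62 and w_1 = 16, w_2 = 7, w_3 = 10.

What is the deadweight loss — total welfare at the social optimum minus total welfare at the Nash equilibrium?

∂u_i/∂g_i = α_i − 1, so country i contributes w_i if α_i > 1, else 0.
α_i > 1 for i ∈ {1, 2}; NE contributions (16, 7, 0), G = 23.
W^NE = Σw_i − G^NE + (Σα_i)·G^NE = 33 + 2.64·23 = 93.72.
Planner: ∂(Σu_j)/∂g_i = Σα_j − 1 = 2.64 > 0, so everyone contributes w_i; G^SO = 33, W^SO = 33 + 2.64·33 = 120.12.
Deadweight loss = 26.4.

26.4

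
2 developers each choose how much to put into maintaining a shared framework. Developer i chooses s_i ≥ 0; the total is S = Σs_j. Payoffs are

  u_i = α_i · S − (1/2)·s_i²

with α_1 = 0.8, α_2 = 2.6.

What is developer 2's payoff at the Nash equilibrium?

5.46

Developer i's FOC: ∂u_i/∂s_i = α_i − s_i = 0, so s_i* = α_i.
NE contributions = (0.8, 2.6); S = 3.4.
u_2 = α_2·S − ½·(s_2)² = 2.6·3.4 − ½·2.6² = 5.46.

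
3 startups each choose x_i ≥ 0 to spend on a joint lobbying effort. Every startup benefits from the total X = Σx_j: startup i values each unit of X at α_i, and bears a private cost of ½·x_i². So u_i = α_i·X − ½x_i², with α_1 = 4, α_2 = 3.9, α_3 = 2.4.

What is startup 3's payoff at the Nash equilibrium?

Startup i's FOC: ∂u_i/∂x_i = α_i − x_i = 0, so x_i* = α_i.
NE contributions = (4, 3.9, 2.4); X = 10.3.
u_3 = α_3·X − ½·(x_3)² = 2.4·10.3 − ½·2.4² = 21.84.

21.84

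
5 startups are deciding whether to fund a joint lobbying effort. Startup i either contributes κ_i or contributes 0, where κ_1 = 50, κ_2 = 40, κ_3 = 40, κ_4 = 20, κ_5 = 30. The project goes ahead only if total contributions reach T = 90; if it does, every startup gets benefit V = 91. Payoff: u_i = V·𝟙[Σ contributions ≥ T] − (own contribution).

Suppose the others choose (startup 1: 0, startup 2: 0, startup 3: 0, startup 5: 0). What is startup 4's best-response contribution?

Others' total = 0. Even contributing 20 gives 20 < 90: no benefit either way.
Best response: 0.

0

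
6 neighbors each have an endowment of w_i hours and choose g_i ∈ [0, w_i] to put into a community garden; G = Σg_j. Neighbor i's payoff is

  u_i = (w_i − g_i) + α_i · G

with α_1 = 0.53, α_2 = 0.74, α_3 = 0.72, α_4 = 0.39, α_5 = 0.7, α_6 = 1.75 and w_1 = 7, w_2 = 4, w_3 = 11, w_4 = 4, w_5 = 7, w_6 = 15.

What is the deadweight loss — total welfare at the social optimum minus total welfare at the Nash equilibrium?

∂u_i/∂g_i = α_i − 1, so neighbor i contributes w_i if α_i > 1, else 0.
α_i > 1 for i ∈ {6}; NE contributions (0, 0, 0, 0, 0, 15), G = 15.
W^NE = Σw_i − G^NE + (Σα_i)·G^NE = 48 + 3.83·15 = 105.45.
Planner: ∂(Σu_j)/∂g_i = Σα_j − 1 = 3.83 > 0, so everyone contributes w_i; G^SO = 48, W^SO = 48 + 3.83·48 = 231.84.
Deadweight loss = 126.39.

126.39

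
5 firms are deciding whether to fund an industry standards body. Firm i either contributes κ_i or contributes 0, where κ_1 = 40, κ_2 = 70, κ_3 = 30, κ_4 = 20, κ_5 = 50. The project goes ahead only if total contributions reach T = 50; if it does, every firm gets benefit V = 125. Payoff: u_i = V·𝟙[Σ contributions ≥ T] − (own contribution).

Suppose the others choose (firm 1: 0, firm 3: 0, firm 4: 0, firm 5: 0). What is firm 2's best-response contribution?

70

Others' total = 0. Contributing 70 brings total to 70 ≥ 50: gain V − κ_2 = 55.
Best response: 70.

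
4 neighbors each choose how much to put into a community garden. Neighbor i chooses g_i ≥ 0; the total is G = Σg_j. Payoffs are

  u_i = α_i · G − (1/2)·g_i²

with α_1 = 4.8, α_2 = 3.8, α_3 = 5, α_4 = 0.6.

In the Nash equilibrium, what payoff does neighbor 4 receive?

Neighbor i's FOC: ∂u_i/∂g_i = α_i − g_i = 0, so g_i* = α_i.
NE contributions = (4.8, 3.8, 5, 0.6); G = 14.2.
u_4 = α_4·G − ½·(g_4)² = 0.6·14.2 − ½·0.6² = 8.34.

8.34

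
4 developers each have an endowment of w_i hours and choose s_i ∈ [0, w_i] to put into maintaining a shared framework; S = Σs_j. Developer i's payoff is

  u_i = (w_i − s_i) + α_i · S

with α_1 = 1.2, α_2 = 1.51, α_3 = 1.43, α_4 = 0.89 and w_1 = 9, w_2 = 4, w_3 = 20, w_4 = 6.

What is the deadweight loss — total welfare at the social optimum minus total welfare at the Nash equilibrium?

24.18

∂u_i/∂s_i = α_i − 1, so developer i contributes w_i if α_i > 1, else 0.
α_i > 1 for i ∈ {1, 2, 3}; NE contributions (9, 4, 20, 0), S = 33.
W^NE = Σw_i − S^NE + (Σα_i)·S^NE = 39 + 4.03·33 = 171.99.
Planner: ∂(Σu_j)/∂s_i = Σα_j − 1 = 4.03 > 0, so everyone contributes w_i; S^SO = 39, W^SO = 39 + 4.03·39 = 196.17.
Deadweight loss = 24.18.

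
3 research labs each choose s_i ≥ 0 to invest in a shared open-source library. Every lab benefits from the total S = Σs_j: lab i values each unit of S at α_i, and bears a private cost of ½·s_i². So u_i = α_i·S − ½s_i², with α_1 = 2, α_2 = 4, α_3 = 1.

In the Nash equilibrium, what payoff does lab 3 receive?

6.5

Lab i's FOC: ∂u_i/∂s_i = α_i − s_i = 0, so s_i* = α_i.
NE contributions = (2, 4, 1); S = 7.
u_3 = α_3·S − ½·(s_3)² = 1·7 − ½·1² = 6.5.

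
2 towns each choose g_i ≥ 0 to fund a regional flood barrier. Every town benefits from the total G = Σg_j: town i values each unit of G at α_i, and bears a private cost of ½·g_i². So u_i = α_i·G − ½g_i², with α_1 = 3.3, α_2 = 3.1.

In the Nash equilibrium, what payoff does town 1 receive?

15.675

Town i's FOC: ∂u_i/∂g_i = α_i − g_i = 0, so g_i* = α_i.
NE contributions = (3.3, 3.1); G = 6.4.
u_1 = α_1·G − ½·(g_1)² = 3.3·6.4 − ½·3.3² = 15.675.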